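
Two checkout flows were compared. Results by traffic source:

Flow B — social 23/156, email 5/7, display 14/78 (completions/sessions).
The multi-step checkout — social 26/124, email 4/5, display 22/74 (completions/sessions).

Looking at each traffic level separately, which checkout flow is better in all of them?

Social: Flow B 23/156 = 14.7%, the multi-step checkout 26/124 = 21.0% → the multi-step checkout
Email: Flow B 5/7 = 71.4%, the multi-step checkout 4/5 = 80.0% → the multi-step checkout
Display: Flow B 14/78 = 17.9%, the multi-step checkout 22/74 = 29.7% → the multi-step checkout
The multi-step checkout has the higher rate in all 3 groups.

the multi-step checkout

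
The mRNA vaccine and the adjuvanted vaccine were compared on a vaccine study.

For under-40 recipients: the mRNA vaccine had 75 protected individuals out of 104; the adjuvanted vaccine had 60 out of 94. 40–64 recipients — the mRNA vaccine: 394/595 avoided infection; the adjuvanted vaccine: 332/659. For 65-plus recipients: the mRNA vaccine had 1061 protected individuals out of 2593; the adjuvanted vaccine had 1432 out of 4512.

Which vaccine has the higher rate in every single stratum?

Under-40: the mRNA vaccine 75/104 = 72.1%, the adjuvanted vaccine 60/94 = 63.8% → the mRNA vaccine
40–64: the mRNA vaccine 394/595 = 66.2%, the adjuvanted vaccine 332/659 = 50.4% → the mRNA vaccine
65-plus: the mRNA vaccine 1061/2593 = 40.9%, the adjuvanted vaccine 1432/4512 = 31.7% → the mRNA vaccine
The mRNA vaccine has the higher rate in all 3 groups.

the mRNA vaccine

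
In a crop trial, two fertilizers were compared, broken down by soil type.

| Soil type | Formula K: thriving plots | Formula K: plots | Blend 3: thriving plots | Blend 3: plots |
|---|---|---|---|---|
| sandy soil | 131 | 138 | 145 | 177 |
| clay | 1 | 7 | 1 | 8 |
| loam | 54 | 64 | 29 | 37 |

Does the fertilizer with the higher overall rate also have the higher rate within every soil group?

Yes

Sandy soil: Formula K 131/138 = 94.9%, Blend 3 145/177 = 81.9% → Formula K
Clay: Formula K 1/7 = 14.3%, Blend 3 1/8 = 12.5% → Formula K
Loam: Formula K 54/64 = 84.4%, Blend 3 29/37 = 78.4% → Formula K
Overall: Formula K 186/209 = 89.0%, Blend 3 175/222 = 78.8% → Formula K
Formula K wins overall and in every soil group — no reversal.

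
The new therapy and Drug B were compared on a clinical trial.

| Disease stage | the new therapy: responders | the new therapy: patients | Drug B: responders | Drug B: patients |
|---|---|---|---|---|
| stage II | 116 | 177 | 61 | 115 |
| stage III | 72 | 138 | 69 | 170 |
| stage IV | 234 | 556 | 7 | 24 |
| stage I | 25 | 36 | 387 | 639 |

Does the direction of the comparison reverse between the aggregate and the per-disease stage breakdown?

Yes

Stage II: the new therapy 116/177 = 65.5%, Drug B 61/115 = 53.0% → the new therapy
Stage III: the new therapy 72/138 = 52.2%, Drug B 69/170 = 40.6% → the new therapy
Stage IV: the new therapy 234/556 = 42.1%, Drug B 7/24 = 29.2% → the new therapy
Stage I: the new therapy 25/36 = 69.4%, Drug B 387/639 = 60.6% → the new therapy
Overall: the new therapy 447/907 = 49.3%, Drug B 524/948 = 55.3% → Drug B
The new therapy wins each disease group but Drug B wins overall — the comparison reverses. The new therapy's patients skew toward stage IV, which has a lower base rate.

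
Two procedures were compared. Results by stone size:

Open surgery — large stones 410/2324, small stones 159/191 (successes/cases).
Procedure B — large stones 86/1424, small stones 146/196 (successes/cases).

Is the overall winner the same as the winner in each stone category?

Yes

Large stones: open surgery 410/2324 = 17.6%, Procedure B 86/1424 = 6.0% → open surgery
Small stones: open surgery 159/191 = 83.2%, Procedure B 146/196 = 74.5% → open surgery
Overall: open surgery 569/2515 = 22.6%, Procedure B 232/1620 = 14.3% → open surgery
Open surgery wins overall and in every stone group — no reversal.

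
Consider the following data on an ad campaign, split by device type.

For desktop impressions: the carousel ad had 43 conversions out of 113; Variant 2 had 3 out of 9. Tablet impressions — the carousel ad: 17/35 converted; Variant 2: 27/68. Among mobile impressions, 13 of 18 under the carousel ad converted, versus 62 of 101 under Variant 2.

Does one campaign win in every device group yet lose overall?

Yes

Desktop: the carousel ad 43/113 = 38.1%, Variant 2 3/9 = 33.3% → the carousel ad
Tablet: the carousel ad 17/35 = 48.6%, Variant 2 27/68 = 39.7% → the carousel ad
Mobile: the carousel ad 13/18 = 72.2%, Variant 2 62/101 = 61.4% → the carousel ad
Overall: the carousel ad 73/166 = 44.0%, Variant 2 92/178 = 51.7% → Variant 2
The carousel ad wins each device group but Variant 2 wins overall — the comparison reverses. The carousel ad's impressions skew toward desktop, which has a lower base rate.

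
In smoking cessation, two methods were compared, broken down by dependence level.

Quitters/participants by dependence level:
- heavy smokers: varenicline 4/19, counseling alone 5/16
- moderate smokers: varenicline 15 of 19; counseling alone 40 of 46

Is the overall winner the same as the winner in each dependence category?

Heavy smokers: varenicline 4/19 = 21.1%, counseling alone 5/16 = 31.2% → counseling alone
Moderate smokers: varenicline 15/19 = 78.9%, counseling alone 40/46 = 87.0% → counseling alone
Overall: varenicline 19/38 = 50.0%, counseling alone 45/62 = 72.6% → counseling alone
Counseling alone wins overall and in every dependence group — no reversal.

Yes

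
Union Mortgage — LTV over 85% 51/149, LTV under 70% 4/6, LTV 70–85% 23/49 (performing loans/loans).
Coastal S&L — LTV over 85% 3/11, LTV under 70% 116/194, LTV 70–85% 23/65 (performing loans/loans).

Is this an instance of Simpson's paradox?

Yes

LTV over 85%: Union Mortgage 51/149 = 34.2%, Coastal S&L 3/11 = 27.3% → Union Mortgage
LTV under 70%: Union Mortgage 4/6 = 66.7%, Coastal S&L 116/194 = 59.8% → Union Mortgage
LTV 70–85%: Union Mortgage 23/49 = 46.9%, Coastal S&L 23/65 = 35.4% → Union Mortgage
Overall: Union Mortgage 78/204 = 38.2%, Coastal S&L 142/270 = 52.6% → Coastal S&L
Union Mortgage wins each loan-to-value group but Coastal S&L wins overall — the comparison reverses. Union Mortgage's loans skew toward LTV over 85%, which has a lower base rate.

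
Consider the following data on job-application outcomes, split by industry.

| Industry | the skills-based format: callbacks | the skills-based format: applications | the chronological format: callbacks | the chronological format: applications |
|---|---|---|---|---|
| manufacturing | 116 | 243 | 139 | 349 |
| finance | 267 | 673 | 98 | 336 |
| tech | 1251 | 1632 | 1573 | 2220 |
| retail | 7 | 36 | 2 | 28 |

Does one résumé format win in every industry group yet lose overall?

Manufacturing: the skills-based format 116/243 = 47.7%, the chronological format 139/349 = 39.8% → the skills-based format
Finance: the skills-based format 267/673 = 39.7%, the chronological format 98/336 = 29.2% → the skills-based format
Tech: the skills-based format 1251/1632 = 76.7%, the chronological format 1573/2220 = 70.9% → the skills-based format
Retail: the skills-based format 7/36 = 19.4%, the chronological format 2/28 = 7.1% → the skills-based format
Overall: the skills-based format 1641/2584 = 63.5%, the chronological format 1812/2933 = 61.8% → the skills-based format
The skills-based format wins overall and in every industry group — no reversal.

No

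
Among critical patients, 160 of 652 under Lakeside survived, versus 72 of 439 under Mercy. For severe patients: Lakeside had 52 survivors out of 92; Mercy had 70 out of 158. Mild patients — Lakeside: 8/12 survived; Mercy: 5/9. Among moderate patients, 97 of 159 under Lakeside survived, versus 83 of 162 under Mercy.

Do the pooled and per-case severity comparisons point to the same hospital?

Yes

Critical: Lakeside 160/652 = 24.5%, Mercy 72/439 = 16.4% → Lakeside
Severe: Lakeside 52/92 = 56.5%, Mercy 70/158 = 44.3% → Lakeside
Mild: Lakeside 8/12 = 66.7%, Mercy 5/9 = 55.6% → Lakeside
Moderate: Lakeside 97/159 = 61.0%, Mercy 83/162 = 51.2% → Lakeside
Overall: Lakeside 317/915 = 34.6%, Mercy 230/768 = 29.9% → Lakeside
Lakeside wins overall and in every case group — no reversal.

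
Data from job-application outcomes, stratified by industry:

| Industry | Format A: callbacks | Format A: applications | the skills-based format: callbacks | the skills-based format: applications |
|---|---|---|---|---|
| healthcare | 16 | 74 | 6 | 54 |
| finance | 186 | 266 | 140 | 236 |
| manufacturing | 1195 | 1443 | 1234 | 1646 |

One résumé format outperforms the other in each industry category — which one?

Format A

Healthcare: Format A 16/74 = 21.6%, the skills-based format 6/54 = 11.1% → Format A
Finance: Format A 186/266 = 69.9%, the skills-based format 140/236 = 59.3% → Format A
Manufacturing: Format A 1195/1443 = 82.8%, the skills-based format 1234/1646 = 75.0% → Format A
Format A has the higher rate in all 3 groups.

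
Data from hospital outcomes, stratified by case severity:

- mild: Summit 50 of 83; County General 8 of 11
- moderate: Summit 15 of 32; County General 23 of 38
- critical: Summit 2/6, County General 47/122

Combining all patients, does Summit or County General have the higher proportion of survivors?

Summit

Mild: Summit 50/83 = 60.2%, County General 8/11 = 72.7% → County General
Moderate: Summit 15/32 = 46.9%, County General 23/38 = 60.5% → County General
Critical: Summit 2/6 = 33.3%, County General 47/122 = 38.5% → County General
Overall: Summit 67/121 = 55.4%, County General 78/171 = 45.6% → Summit
(County General wins every case group but Summit wins overall — County General's patients skew toward the low-rate critical group.)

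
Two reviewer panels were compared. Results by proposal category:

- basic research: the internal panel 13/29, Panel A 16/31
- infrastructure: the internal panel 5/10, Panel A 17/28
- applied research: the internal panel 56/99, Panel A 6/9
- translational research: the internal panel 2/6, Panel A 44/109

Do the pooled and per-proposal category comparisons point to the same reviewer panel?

No

Basic research: the internal panel 13/29 = 44.8%, Panel A 16/31 = 51.6% → Panel A
Infrastructure: the internal panel 5/10 = 50.0%, Panel A 17/28 = 60.7% → Panel A
Applied research: the internal panel 56/99 = 56.6%, Panel A 6/9 = 66.7% → Panel A
Translational research: the internal panel 2/6 = 33.3%, Panel A 44/109 = 40.4% → Panel A
Overall: the internal panel 76/144 = 52.8%, Panel A 83/177 = 46.9% → the internal panel
Panel A wins each proposal group but the internal panel wins overall — the comparison reverses. Panel A's proposals skew toward translational research, which has a lower base rate.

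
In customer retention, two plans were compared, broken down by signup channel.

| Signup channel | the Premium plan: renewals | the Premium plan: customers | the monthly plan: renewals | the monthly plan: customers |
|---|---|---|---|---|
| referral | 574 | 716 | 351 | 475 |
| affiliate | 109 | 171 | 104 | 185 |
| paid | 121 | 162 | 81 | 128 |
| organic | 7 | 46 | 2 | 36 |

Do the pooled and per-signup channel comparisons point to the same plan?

Referral: the Premium plan 574/716 = 80.2%, the monthly plan 351/475 = 73.9% → the Premium plan
Affiliate: the Premium plan 109/171 = 63.7%, the monthly plan 104/185 = 56.2% → the Premium plan
Paid: the Premium plan 121/162 = 74.7%, the monthly plan 81/128 = 63.3% → the Premium plan
Organic: the Premium plan 7/46 = 15.2%, the monthly plan 2/36 = 5.6% → the Premium plan
Overall: the Premium plan 811/1095 = 74.1%, the monthly plan 538/824 = 65.3% → the Premium plan
The Premium plan wins overall and in every signup group — no reversal.

Yes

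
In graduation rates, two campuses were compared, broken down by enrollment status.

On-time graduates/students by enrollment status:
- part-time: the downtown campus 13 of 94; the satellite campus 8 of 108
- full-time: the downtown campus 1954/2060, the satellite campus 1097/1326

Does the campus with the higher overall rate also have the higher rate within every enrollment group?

Yes

Part-time: the downtown campus 13/94 = 13.8%, the satellite campus 8/108 = 7.4% → the downtown campus
Full-time: the downtown campus 1954/2060 = 94.9%, the satellite campus 1097/1326 = 82.7% → the downtown campus
Overall: the downtown campus 1967/2154 = 91.3%, the satellite campus 1105/1434 = 77.1% → the downtown campus
The downtown campus wins overall and in every enrollment group — no reversal.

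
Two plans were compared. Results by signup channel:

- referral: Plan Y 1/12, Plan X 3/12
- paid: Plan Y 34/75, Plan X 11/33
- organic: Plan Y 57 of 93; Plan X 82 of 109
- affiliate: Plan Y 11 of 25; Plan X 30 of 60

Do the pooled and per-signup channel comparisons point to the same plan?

No

Referral: Plan Y 1/12 = 8.3%, Plan X 3/12 = 25.0% → Plan X
Paid: Plan Y 34/75 = 45.3%, Plan X 11/33 = 33.3% → Plan Y
Organic: Plan Y 57/93 = 61.3%, Plan X 82/109 = 75.2% → Plan X
Affiliate: Plan Y 11/25 = 44.0%, Plan X 30/60 = 50.0% → Plan X
Overall: Plan Y 103/205 = 50.2%, Plan X 126/214 = 58.9% → Plan X
Neither sweeps: Plan Y wins 1 of 4 groups, Plan X wins 3. Plan X wins overall but not every group — no Simpson reversal.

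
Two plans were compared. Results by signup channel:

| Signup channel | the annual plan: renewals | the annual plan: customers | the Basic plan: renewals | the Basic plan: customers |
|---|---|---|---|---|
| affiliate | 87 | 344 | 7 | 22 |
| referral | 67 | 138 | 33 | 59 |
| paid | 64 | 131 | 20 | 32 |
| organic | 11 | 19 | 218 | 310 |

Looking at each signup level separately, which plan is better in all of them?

the Basic plan

Affiliate: the annual plan 87/344 = 25.3%, the Basic plan 7/22 = 31.8% → the Basic plan
Referral: the annual plan 67/138 = 48.6%, the Basic plan 33/59 = 55.9% → the Basic plan
Paid: the annual plan 64/131 = 48.9%, the Basic plan 20/32 = 62.5% → the Basic plan
Organic: the annual plan 11/19 = 57.9%, the Basic plan 218/310 = 70.3% → the Basic plan
The Basic plan has the higher rate in all 4 groups.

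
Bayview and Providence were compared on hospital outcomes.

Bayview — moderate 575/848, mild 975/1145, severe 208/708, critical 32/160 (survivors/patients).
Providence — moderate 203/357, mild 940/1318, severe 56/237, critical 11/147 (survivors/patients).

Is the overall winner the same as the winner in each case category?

Moderate: Bayview 575/848 = 67.8%, Providence 203/357 = 56.9% → Bayview
Mild: Bayview 975/1145 = 85.2%, Providence 940/1318 = 71.3% → Bayview
Severe: Bayview 208/708 = 29.4%, Providence 56/237 = 23.6% → Bayview
Critical: Bayview 32/160 = 20.0%, Providence 11/147 = 7.5% → Bayview
Overall: Bayview 1790/2861 = 62.6%, Providence 1210/2059 = 58.8% → Bayview
Bayview wins overall and in every case group — no reversal.

Yes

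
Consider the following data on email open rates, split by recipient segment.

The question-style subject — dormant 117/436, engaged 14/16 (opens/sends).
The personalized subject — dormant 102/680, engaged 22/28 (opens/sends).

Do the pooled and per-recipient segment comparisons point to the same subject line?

Dormant: the question-style subject 117/436 = 26.8%, the personalized subject 102/680 = 15.0% → the question-style subject
Engaged: the question-style subject 14/16 = 87.5%, the personalized subject 22/28 = 78.6% → the question-style subject
Overall: the question-style subject 131/452 = 29.0%, the personalized subject 124/708 = 17.5% → the question-style subject
The question-style subject wins overall and in every recipient group — no reversal.

Yes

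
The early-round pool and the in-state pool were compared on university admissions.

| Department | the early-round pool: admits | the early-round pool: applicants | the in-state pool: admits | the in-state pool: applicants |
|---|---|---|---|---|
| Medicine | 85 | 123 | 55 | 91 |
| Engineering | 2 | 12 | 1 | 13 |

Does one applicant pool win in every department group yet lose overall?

No

Medicine: the early-round pool 85/123 = 69.1%, the in-state pool 55/91 = 60.4% → the early-round pool
Engineering: the early-round pool 2/12 = 16.7%, the in-state pool 1/13 = 7.7% → the early-round pool
Overall: the early-round pool 87/135 = 64.4%, the in-state pool 56/104 = 53.8% → the early-round pool
The early-round pool wins overall and in every department group — no reversal.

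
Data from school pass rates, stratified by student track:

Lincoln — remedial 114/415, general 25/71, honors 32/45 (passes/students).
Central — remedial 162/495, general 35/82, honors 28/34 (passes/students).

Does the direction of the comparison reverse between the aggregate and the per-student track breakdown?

Remedial: Lincoln 114/415 = 27.5%, Central 162/495 = 32.7% → Central
General: Lincoln 25/71 = 35.2%, Central 35/82 = 42.7% → Central
Honors: Lincoln 32/45 = 71.1%, Central 28/34 = 82.4% → Central
Overall: Lincoln 171/531 = 32.2%, Central 225/611 = 36.8% → Central
Central wins overall and in every student group — no reversal.

No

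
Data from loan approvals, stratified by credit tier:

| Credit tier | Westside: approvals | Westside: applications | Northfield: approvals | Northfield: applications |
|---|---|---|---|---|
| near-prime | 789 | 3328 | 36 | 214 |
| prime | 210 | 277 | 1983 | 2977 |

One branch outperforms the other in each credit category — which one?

Westside

Near-prime: Westside 789/3328 = 23.7%, Northfield 36/214 = 16.8% → Westside
Prime: Westside 210/277 = 75.8%, Northfield 1983/2977 = 66.6% → Westside
Westside has the higher rate in both groups.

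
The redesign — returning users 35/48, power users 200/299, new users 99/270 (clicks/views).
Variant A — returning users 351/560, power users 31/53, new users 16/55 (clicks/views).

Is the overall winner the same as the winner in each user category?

Returning users: the redesign 35/48 = 72.9%, Variant A 351/560 = 62.7% → the redesign
Power users: the redesign 200/299 = 66.9%, Variant A 31/53 = 58.5% → the redesign
New users: the redesign 99/270 = 36.7%, Variant A 16/55 = 29.1% → the redesign
Overall: the redesign 334/617 = 54.1%, Variant A 398/668 = 59.6% → Variant A
The redesign wins each user group but Variant A wins overall — the comparison reverses. The redesign's views skew toward new users, which has a lower base rate.

No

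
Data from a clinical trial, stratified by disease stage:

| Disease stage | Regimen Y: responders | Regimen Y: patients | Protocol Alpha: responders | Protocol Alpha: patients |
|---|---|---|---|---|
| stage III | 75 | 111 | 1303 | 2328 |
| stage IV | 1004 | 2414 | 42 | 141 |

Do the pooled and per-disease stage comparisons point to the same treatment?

Stage III: Regimen Y 75/111 = 67.6%, Protocol Alpha 1303/2328 = 56.0% → Regimen Y
Stage IV: Regimen Y 1004/2414 = 41.6%, Protocol Alpha 42/141 = 29.8% → Regimen Y
Overall: Regimen Y 1079/2525 = 42.7%, Protocol Alpha 1345/2469 = 54.5% → Protocol Alpha
Regimen Y wins each disease group but Protocol Alpha wins overall — the comparison reverses. Regimen Y's patients skew toward stage IV, which has a lower base rate.

No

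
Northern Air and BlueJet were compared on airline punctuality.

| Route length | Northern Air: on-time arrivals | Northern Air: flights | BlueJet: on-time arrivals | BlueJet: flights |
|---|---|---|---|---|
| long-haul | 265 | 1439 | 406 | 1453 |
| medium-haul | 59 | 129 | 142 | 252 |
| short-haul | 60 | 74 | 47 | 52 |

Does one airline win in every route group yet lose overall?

No

Long-haul: Northern Air 265/1439 = 18.4%, BlueJet 406/1453 = 27.9% → BlueJet
Medium-haul: Northern Air 59/129 = 45.7%, BlueJet 142/252 = 56.3% → BlueJet
Short-haul: Northern Air 60/74 = 81.1%, BlueJet 47/52 = 90.4% → BlueJet
Overall: Northern Air 384/1642 = 23.4%, BlueJet 595/1757 = 33.9% → BlueJet
BlueJet wins overall and in every route group — no reversal.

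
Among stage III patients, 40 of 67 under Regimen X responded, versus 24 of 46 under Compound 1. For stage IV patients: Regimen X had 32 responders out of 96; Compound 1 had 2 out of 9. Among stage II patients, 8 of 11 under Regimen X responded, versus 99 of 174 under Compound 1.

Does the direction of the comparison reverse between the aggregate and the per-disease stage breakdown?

Stage III: Regimen X 40/67 = 59.7%, Compound 1 24/46 = 52.2% → Regimen X
Stage IV: Regimen X 32/96 = 33.3%, Compound 1 2/9 = 22.2% → Regimen X
Stage II: Regimen X 8/11 = 72.7%, Compound 1 99/174 = 56.9% → Regimen X
Overall: Regimen X 80/174 = 46.0%, Compound 1 125/229 = 54.6% → Compound 1
Regimen X wins each disease group but Compound 1 wins overall — the comparison reverses. Regimen X's patients skew toward stage IV, which has a lower base rate.

Yes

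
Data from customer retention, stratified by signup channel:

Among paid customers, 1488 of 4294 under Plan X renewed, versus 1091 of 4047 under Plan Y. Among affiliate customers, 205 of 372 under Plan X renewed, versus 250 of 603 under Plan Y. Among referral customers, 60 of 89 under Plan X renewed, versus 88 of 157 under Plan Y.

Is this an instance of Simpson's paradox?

Paid: Plan X 1488/4294 = 34.7%, Plan Y 1091/4047 = 27.0% → Plan X
Affiliate: Plan X 205/372 = 55.1%, Plan Y 250/603 = 41.5% → Plan X
Referral: Plan X 60/89 = 67.4%, Plan Y 88/157 = 56.1% → Plan X
Overall: Plan X 1753/4755 = 36.9%, Plan Y 1429/4807 = 29.7% → Plan X
Plan X wins overall and in every signup group — no reversal.

No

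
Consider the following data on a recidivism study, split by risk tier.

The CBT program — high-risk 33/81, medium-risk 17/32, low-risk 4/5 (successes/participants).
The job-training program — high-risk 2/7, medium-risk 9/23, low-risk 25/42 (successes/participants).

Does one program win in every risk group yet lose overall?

High-risk: the CBT program 33/81 = 40.7%, the job-training program 2/7 = 28.6% → the CBT program
Medium-risk: the CBT program 17/32 = 53.1%, the job-training program 9/23 = 39.1% → the CBT program
Low-risk: the CBT program 4/5 = 80.0%, the job-training program 25/42 = 59.5% → the CBT program
Overall: the CBT program 54/118 = 45.8%, the job-training program 36/72 = 50.0% → the job-training program
The CBT program wins each risk group but the job-training program wins overall — the comparison reverses. The CBT program's participants skew toward high-risk, which has a lower base rate.

Yes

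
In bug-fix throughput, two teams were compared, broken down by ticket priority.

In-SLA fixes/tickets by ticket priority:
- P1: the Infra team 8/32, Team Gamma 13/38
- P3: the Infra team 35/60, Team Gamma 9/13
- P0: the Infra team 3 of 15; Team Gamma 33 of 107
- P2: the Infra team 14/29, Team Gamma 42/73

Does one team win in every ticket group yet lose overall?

P1: the Infra team 8/32 = 25.0%, Team Gamma 13/38 = 34.2% → Team Gamma
P3: the Infra team 35/60 = 58.3%, Team Gamma 9/13 = 69.2% → Team Gamma
P0: the Infra team 3/15 = 20.0%, Team Gamma 33/107 = 30.8% → Team Gamma
P2: the Infra team 14/29 = 48.3%, Team Gamma 42/73 = 57.5% → Team Gamma
Overall: the Infra team 60/136 = 44.1%, Team Gamma 97/231 = 42.0% → the Infra team
Team Gamma wins each ticket group but the Infra team wins overall — the comparison reverses. Team Gamma's tickets skew toward P0, which has a lower base rate.

Yes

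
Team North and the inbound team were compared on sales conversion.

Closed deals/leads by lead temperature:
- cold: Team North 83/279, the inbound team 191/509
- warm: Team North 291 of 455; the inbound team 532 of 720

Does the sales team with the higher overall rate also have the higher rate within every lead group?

Yes

Cold: Team North 83/279 = 29.7%, the inbound team 191/509 = 37.5% → the inbound team
Warm: Team North 291/455 = 64.0%, the inbound team 532/720 = 73.9% → the inbound team
Overall: Team North 374/734 = 51.0%, the inbound team 723/1229 = 58.8% → the inbound team
The inbound team wins overall and in every lead group — no reversal.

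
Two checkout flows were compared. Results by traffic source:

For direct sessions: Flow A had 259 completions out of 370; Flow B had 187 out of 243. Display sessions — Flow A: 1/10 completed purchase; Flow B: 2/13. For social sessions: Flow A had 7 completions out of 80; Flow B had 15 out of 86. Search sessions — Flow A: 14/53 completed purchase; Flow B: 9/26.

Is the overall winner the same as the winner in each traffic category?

Direct: Flow A 259/370 = 70.0%, Flow B 187/243 = 77.0% → Flow B
Display: Flow A 1/10 = 10.0%, Flow B 2/13 = 15.4% → Flow B
Social: Flow A 7/80 = 8.8%, Flow B 15/86 = 17.4% → Flow B
Search: Flow A 14/53 = 26.4%, Flow B 9/26 = 34.6% → Flow B
Overall: Flow A 281/513 = 54.8%, Flow B 213/368 = 57.9% → Flow B
Flow B wins overall and in every traffic group — no reversal.

Yes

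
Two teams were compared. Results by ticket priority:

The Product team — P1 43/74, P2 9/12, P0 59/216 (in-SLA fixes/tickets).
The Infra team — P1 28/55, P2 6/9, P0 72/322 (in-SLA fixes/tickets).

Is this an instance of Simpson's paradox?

P1: the Product team 43/74 = 58.1%, the Infra team 28/55 = 50.9% → the Product team
P2: the Product team 9/12 = 75.0%, the Infra team 6/9 = 66.7% → the Product team
P0: the Product team 59/216 = 27.3%, the Infra team 72/322 = 22.4% → the Product team
Overall: the Product team 111/302 = 36.8%, the Infra team 106/386 = 27.5% → the Product team
The Product team wins overall and in every ticket group — no reversal.

No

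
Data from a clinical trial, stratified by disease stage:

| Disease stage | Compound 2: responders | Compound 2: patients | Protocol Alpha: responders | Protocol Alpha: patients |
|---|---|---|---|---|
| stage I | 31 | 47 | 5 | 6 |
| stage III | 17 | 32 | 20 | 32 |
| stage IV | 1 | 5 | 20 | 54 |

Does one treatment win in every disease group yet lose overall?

Stage I: Compound 2 31/47 = 66.0%, Protocol Alpha 5/6 = 83.3% → Protocol Alpha
Stage III: Compound 2 17/32 = 53.1%, Protocol Alpha 20/32 = 62.5% → Protocol Alpha
Stage IV: Compound 2 1/5 = 20.0%, Protocol Alpha 20/54 = 37.0% → Protocol Alpha
Overall: Compound 2 49/84 = 58.3%, Protocol Alpha 45/92 = 48.9% → Compound 2
Protocol Alpha wins each disease group but Compound 2 wins overall — the comparison reverses. Protocol Alpha's patients skew toward stage IV, which has a lower base rate.

Yes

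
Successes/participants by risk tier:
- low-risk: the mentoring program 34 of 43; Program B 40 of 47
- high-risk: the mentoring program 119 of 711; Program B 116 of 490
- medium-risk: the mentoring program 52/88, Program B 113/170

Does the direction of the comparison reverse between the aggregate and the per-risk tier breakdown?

No

Low-risk: the mentoring program 34/43 = 79.1%, Program B 40/47 = 85.1% → Program B
High-risk: the mentoring program 119/711 = 16.7%, Program B 116/490 = 23.7% → Program B
Medium-risk: the mentoring program 52/88 = 59.1%, Program B 113/170 = 66.5% → Program B
Overall: the mentoring program 205/842 = 24.3%, Program B 269/707 = 38.0% → Program B
Program B wins overall and in every risk group — no reversal.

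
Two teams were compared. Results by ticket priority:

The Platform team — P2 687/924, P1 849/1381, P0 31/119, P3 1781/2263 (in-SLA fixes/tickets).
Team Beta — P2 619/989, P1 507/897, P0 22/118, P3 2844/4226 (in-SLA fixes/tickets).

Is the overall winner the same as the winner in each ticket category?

P2: the Platform team 687/924 = 74.4%, Team Beta 619/989 = 62.6% → the Platform team
P1: the Platform team 849/1381 = 61.5%, Team Beta 507/897 = 56.5% → the Platform team
P0: the Platform team 31/119 = 26.1%, Team Beta 22/118 = 18.6% → the Platform team
P3: the Platform team 1781/2263 = 78.7%, Team Beta 2844/4226 = 67.3% → the Platform team
Overall: the Platform team 3348/4687 = 71.4%, Team Beta 3992/6230 = 64.1% → the Platform team
The Platform team wins overall and in every ticket group — no reversal.

Yes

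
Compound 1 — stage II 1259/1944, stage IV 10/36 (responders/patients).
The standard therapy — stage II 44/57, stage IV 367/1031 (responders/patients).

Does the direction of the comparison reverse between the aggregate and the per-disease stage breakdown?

Yes

Stage II: Compound 1 1259/1944 = 64.8%, the standard therapy 44/57 = 77.2% → the standard therapy
Stage IV: Compound 1 10/36 = 27.8%, the standard therapy 367/1031 = 35.6% → the standard therapy
Overall: Compound 1 1269/1980 = 64.1%, the standard therapy 411/1088 = 37.8% → Compound 1
The standard therapy wins each disease group but Compound 1 wins overall — the comparison reverses. The standard therapy's patients skew toward stage IV, which has a lower base rate.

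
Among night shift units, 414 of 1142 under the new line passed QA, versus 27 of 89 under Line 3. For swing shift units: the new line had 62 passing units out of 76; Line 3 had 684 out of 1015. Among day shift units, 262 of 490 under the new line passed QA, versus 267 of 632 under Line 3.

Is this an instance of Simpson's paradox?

Yes

Night shift: the new line 414/1142 = 36.3%, Line 3 27/89 = 30.3% → the new line
Swing shift: the new line 62/76 = 81.6%, Line 3 684/1015 = 67.4% → the new line
Day shift: the new line 262/490 = 53.5%, Line 3 267/632 = 42.2% → the new line
Overall: the new line 738/1708 = 43.2%, Line 3 978/1736 = 56.3% → Line 3
The new line wins each shift group but Line 3 wins overall — the comparison reverses. The new line's units skew toward night shift, which has a lower base rate.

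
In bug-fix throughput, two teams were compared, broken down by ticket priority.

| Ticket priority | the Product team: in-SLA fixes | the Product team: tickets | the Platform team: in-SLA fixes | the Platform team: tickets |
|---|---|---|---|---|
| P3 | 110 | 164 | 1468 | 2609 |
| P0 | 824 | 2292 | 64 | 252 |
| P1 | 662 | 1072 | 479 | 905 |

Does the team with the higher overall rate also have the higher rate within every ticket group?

P3: the Product team 110/164 = 67.1%, the Platform team 1468/2609 = 56.3% → the Product team
P0: the Product team 824/2292 = 36.0%, the Platform team 64/252 = 25.4% → the Product team
P1: the Product team 662/1072 = 61.8%, the Platform team 479/905 = 52.9% → the Product team
Overall: the Product team 1596/3528 = 45.2%, the Platform team 2011/3766 = 53.4% → the Platform team
The Product team wins each ticket group but the Platform team wins overall — the comparison reverses. The Product team's tickets skew toward P0, which has a lower base rate.

No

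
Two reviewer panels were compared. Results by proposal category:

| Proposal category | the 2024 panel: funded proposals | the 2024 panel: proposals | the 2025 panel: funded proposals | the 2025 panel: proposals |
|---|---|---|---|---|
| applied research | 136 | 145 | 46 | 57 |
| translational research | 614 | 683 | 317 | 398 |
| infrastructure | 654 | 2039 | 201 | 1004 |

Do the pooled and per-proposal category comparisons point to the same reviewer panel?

Applied research: the 2024 panel 136/145 = 93.8%, the 2025 panel 46/57 = 80.7% → the 2024 panel
Translational research: the 2024 panel 614/683 = 89.9%, the 2025 panel 317/398 = 79.6% → the 2024 panel
Infrastructure: the 2024 panel 654/2039 = 32.1%, the 2025 panel 201/1004 = 20.0% → the 2024 panel
Overall: the 2024 panel 1404/2867 = 49.0%, the 2025 panel 564/1459 = 38.7% → the 2024 panel
The 2024 panel wins overall and in every proposal group — no reversal.

Yes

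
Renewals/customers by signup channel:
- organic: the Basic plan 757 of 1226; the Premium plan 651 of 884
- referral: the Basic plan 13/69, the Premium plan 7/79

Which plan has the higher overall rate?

Organic: the Basic plan 757/1226 = 61.7%, the Premium plan 651/884 = 73.6% → the Premium plan
Referral: the Basic plan 13/69 = 18.8%, the Premium plan 7/79 = 8.9% → the Basic plan
Overall: the Basic plan 770/1295 = 59.5%, the Premium plan 658/963 = 68.3% → the Premium plan
(Neither sweeps every signup group, but the Premium plan has the higher pooled rate.)

the Premium plan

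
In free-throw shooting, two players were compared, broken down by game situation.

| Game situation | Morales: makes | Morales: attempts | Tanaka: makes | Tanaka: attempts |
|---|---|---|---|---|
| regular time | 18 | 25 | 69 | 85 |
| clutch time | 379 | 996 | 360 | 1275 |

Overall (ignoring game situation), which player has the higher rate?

Regular time: Morales 18/25 = 72.0%, Tanaka 69/85 = 81.2% → Tanaka
Clutch time: Morales 379/996 = 38.1%, Tanaka 360/1275 = 28.2% → Morales
Overall: Morales 397/1021 = 38.9%, Tanaka 429/1360 = 31.5% → Morales
(Neither sweeps every game group, but Morales has the higher pooled rate.)

Morales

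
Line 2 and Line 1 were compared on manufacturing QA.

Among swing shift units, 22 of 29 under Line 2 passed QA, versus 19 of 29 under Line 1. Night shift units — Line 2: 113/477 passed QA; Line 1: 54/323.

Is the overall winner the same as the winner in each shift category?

Yes

Swing shift: Line 2 22/29 = 75.9%, Line 1 19/29 = 65.5% → Line 2
Night shift: Line 2 113/477 = 23.7%, Line 1 54/323 = 16.7% → Line 2
Overall: Line 2 135/506 = 26.7%, Line 1 73/352 = 20.7% → Line 2
Line 2 wins overall and in every shift group — no reversal.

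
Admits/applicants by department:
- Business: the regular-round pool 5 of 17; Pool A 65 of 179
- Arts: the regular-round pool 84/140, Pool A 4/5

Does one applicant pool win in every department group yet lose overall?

Yes

Business: the regular-round pool 5/17 = 29.4%, Pool A 65/179 = 36.3% → Pool A
Arts: the regular-round pool 84/140 = 60.0%, Pool A 4/5 = 80.0% → Pool A
Overall: the regular-round pool 89/157 = 56.7%, Pool A 69/184 = 37.5% → the regular-round pool
Pool A wins each department group but the regular-round pool wins overall — the comparison reverses. Pool A's applicants skew toward Business, which has a lower base rate.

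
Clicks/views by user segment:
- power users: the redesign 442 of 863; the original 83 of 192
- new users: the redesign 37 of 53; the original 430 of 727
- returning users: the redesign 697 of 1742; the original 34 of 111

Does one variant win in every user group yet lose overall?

Power users: the redesign 442/863 = 51.2%, the original 83/192 = 43.2% → the redesign
New users: the redesign 37/53 = 69.8%, the original 430/727 = 59.1% → the redesign
Returning users: the redesign 697/1742 = 40.0%, the original 34/111 = 30.6% → the redesign
Overall: the redesign 1176/2658 = 44.2%, the original 547/1030 = 53.1% → the original
The redesign wins each user group but the original wins overall — the comparison reverses. The redesign's views skew toward returning users, which has a lower base rate.

Yes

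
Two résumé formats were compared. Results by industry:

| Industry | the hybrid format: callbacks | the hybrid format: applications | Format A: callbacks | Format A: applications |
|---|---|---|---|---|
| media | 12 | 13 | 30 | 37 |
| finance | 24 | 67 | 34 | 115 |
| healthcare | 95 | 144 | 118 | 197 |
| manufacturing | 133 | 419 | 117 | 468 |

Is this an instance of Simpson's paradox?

No

Media: the hybrid format 12/13 = 92.3%, Format A 30/37 = 81.1% → the hybrid format
Finance: the hybrid format 24/67 = 35.8%, Format A 34/115 = 29.6% → the hybrid format
Healthcare: the hybrid format 95/144 = 66.0%, Format A 118/197 = 59.9% → the hybrid format
Manufacturing: the hybrid format 133/419 = 31.7%, Format A 117/468 = 25.0% → the hybrid format
Overall: the hybrid format 264/643 = 41.1%, Format A 299/817 = 36.6% → the hybrid format
The hybrid format wins overall and in every industry group — no reversal.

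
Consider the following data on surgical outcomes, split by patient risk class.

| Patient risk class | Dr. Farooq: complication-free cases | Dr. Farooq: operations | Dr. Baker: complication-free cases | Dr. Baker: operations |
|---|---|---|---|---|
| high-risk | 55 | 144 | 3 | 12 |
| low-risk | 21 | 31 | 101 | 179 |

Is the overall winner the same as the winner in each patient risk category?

No

High-risk: Dr. Farooq 55/144 = 38.2%, Dr. Baker 3/12 = 25.0% → Dr. Farooq
Low-risk: Dr. Farooq 21/31 = 67.7%, Dr. Baker 101/179 = 56.4% → Dr. Farooq
Overall: Dr. Farooq 76/175 = 43.4%, Dr. Baker 104/191 = 54.5% → Dr. Baker
Dr. Farooq wins each patient risk group but Dr. Baker wins overall — the comparison reverses. Dr. Farooq's operations skew toward high-risk, which has a lower base rate.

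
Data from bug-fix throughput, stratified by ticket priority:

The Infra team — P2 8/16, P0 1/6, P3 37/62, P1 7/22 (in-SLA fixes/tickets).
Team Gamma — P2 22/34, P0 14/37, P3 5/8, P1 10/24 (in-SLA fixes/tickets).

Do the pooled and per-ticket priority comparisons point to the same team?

P2: the Infra team 8/16 = 50.0%, Team Gamma 22/34 = 64.7% → Team Gamma
P0: the Infra team 1/6 = 16.7%, Team Gamma 14/37 = 37.8% → Team Gamma
P3: the Infra team 37/62 = 59.7%, Team Gamma 5/8 = 62.5% → Team Gamma
P1: the Infra team 7/22 = 31.8%, Team Gamma 10/24 = 41.7% → Team Gamma
Overall: the Infra team 53/106 = 50.0%, Team Gamma 51/103 = 49.5% → the Infra team
Team Gamma wins each ticket group but the Infra team wins overall — the comparison reverses. Team Gamma's tickets skew toward P0, which has a lower base rate.

No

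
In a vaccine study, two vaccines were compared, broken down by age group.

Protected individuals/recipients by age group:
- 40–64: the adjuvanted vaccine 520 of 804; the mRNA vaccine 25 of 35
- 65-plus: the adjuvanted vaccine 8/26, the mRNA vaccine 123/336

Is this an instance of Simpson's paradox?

40–64: the adjuvanted vaccine 520/804 = 64.7%, the mRNA vaccine 25/35 = 71.4% → the mRNA vaccine
65-plus: the adjuvanted vaccine 8/26 = 30.8%, the mRNA vaccine 123/336 = 36.6% → the mRNA vaccine
Overall: the adjuvanted vaccine 528/830 = 63.6%, the mRNA vaccine 148/371 = 39.9% → the adjuvanted vaccine
The mRNA vaccine wins each age group but the adjuvanted vaccine wins overall — the comparison reverses. The mRNA vaccine's recipients skew toward 65-plus, which has a lower base rate.

Yes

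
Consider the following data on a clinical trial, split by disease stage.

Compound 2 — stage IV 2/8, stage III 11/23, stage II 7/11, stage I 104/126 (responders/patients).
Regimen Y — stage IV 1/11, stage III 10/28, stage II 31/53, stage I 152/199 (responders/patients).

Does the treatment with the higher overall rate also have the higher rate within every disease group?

Stage IV: Compound 2 2/8 = 25.0%, Regimen Y 1/11 = 9.1% → Compound 2
Stage III: Compound 2 11/23 = 47.8%, Regimen Y 10/28 = 35.7% → Compound 2
Stage II: Compound 2 7/11 = 63.6%, Regimen Y 31/53 = 58.5% → Compound 2
Stage I: Compound 2 104/126 = 82.5%, Regimen Y 152/199 = 76.4% → Compound 2
Overall: Compound 2 124/168 = 73.8%, Regimen Y 194/291 = 66.7% → Compound 2
Compound 2 wins overall and in every disease group — no reversal.

Yes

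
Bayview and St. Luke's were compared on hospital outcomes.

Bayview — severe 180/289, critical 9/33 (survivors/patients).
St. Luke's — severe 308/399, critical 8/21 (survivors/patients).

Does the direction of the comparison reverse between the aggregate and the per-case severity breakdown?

Severe: Bayview 180/289 = 62.3%, St. Luke's 308/399 = 77.2% → St. Luke's
Critical: Bayview 9/33 = 27.3%, St. Luke's 8/21 = 38.1% → St. Luke's
Overall: Bayview 189/322 = 58.7%, St. Luke's 316/420 = 75.2% → St. Luke's
St. Luke's wins overall and in every case group — no reversal.

No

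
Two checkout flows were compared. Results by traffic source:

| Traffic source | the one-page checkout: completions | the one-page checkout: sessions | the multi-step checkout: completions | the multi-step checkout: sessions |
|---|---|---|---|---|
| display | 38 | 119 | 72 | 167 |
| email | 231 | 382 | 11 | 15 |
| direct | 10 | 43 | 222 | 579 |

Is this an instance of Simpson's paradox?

Display: the one-page checkout 38/119 = 31.9%, the multi-step checkout 72/167 = 43.1% → the multi-step checkout
Email: the one-page checkout 231/382 = 60.5%, the multi-step checkout 11/15 = 73.3% → the multi-step checkout
Direct: the one-page checkout 10/43 = 23.3%, the multi-step checkout 222/579 = 38.3% → the multi-step checkout
Overall: the one-page checkout 279/544 = 51.3%, the multi-step checkout 305/761 = 40.1% → the one-page checkout
The multi-step checkout wins each traffic group but the one-page checkout wins overall — the comparison reverses. The multi-step checkout's sessions skew toward direct, which has a lower base rate.

Yes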